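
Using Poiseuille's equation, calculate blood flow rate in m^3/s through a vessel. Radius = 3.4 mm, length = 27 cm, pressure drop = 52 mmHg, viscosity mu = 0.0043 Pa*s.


Q = pi*r^4*dP / (8*mu*L)
r = 0.0034 m, L = 0.27 m
dP = 52 mmHg = 6932.744 Pa
Q = 3.1336e-04 m^3/s


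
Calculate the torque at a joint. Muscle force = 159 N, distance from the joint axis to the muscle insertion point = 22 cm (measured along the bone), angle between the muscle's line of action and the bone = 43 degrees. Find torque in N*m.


Torque = F * d * sin(theta)   (moment arm = d*sin(theta))
d = 22 cm = 0.22 m
Torque = 159 * 0.22 * sin(43)
Torque = 23.86 N*m


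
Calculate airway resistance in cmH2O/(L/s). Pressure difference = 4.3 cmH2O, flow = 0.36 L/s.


R = dP / flow
R = 4.3 / 0.36
R = 11.94 cmH2O/(L/s)


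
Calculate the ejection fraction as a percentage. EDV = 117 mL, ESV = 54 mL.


SV = EDV - ESV = 117 - 54 = 63 mL
EF = SV/EDV * 100 = 63/117 * 100
EF = 53.85%


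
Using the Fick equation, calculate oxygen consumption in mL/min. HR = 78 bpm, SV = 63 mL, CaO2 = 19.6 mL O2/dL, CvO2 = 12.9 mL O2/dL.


CO = HR*SV = 78*63/1000 = 4.914 L/min
a-v O2 diff = 19.6 - 12.9 = 6.7 mL/dL
VO2 = CO * (CaO2-CvO2) * 10 dL/L
VO2 = 4.914 * 6.7 * 10
VO2 = 329.2 mL/min


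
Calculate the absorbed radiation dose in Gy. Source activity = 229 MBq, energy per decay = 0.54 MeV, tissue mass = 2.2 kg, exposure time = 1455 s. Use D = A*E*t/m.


A = 229 MBq = 2.2900e+08 Bq
E = 0.54 MeV = 8.6508e-14 J
D = A*E*t/m = 2.2900e+08*8.6508e-14*1455/2.2
D = 0.0131 Gy


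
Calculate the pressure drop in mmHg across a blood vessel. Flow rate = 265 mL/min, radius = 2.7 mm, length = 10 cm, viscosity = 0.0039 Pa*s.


dP = 8*mu*L*Q / (pi*r^4)
Q = 265 mL/min = 4.41667e-06 m^3/s
dP = 82.5362 Pa = 82.5362 / 133.322 mmHg = 0.6191 mmHg


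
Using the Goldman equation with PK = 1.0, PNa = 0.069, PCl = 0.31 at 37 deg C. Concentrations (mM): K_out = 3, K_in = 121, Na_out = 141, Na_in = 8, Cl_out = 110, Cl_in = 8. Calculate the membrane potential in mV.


Vm = (RT/F)*ln((PK*Ko + PNa*Nao + PCl*Cli)/(PK*Ki + PNa*Nai + PCl*Clo))
Numer = 15.209, Denom = 155.652
Vm = -62.16 mV


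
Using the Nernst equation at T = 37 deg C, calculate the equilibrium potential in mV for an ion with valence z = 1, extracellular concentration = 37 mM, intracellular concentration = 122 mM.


E = (RT/(zF)) * ln(C_out/C_in)
T = 37 + 273.15 = 310.15 K
E = (8.314 * 310.15 / (1 * 96485)) * ln(37/122)
E = -31.89 mV


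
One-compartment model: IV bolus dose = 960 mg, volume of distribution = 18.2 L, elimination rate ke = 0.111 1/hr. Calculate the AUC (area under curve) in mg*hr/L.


C0 = Dose/Vd = 960/18.2 = 52.7473 mg/L
AUC = C0/ke = 52.7473/0.111
AUC = 475.2 mg*hr/L


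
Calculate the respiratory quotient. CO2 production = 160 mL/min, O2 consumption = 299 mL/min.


RQ = VCO2 / VO2
RQ = 160 / 299
RQ = 0.5351


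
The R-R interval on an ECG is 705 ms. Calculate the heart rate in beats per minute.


HR = 60 / RR_interval(s)
RR = 705 ms = 0.705 s
HR = 60 / 0.705 = 85.11 bpm


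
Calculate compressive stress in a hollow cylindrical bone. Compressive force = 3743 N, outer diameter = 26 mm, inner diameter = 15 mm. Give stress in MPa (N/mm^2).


A = pi*(r_o^2 - r_i^2)
r_o = 13 mm, r_i = 7.5 mm
A = 354.215 mm^2
sigma = F/A = 3743 / 354.215
sigma = 10.57 MPa


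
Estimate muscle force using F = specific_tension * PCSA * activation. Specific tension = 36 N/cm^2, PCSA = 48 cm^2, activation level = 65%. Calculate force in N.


F = sigma * PCSA * activation
F = 36 * 48 * 0.65
F = 1123 N


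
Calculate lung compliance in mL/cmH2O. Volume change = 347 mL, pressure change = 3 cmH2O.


C = dV / dP
C = 347 / 3
C = 115.7 mL/cmH2O


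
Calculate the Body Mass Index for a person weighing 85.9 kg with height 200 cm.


BMI = weight / height^2
height = 200 cm = 2 m
BMI = 85.9 / 2^2
BMI = 21.48 kg/m^2


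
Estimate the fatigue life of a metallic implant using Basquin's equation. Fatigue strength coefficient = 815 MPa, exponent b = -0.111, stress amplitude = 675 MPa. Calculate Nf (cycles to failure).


sigma_a = sigma_f' * (2Nf)^b
2Nf = (sigma_a/sigma_f')^(1/b)
2Nf = (675/815)^(1/-0.111)
2Nf = 5.4628836
Nf = 2.731


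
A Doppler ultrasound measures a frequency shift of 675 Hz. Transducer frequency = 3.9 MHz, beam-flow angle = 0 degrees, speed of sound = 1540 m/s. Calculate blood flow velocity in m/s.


v = fd * c / (2 * f0 * cos(theta))
v = 675 * 1540 / (2 * 3.9000e+06 * cos(0))
v = 0.1333 m/s


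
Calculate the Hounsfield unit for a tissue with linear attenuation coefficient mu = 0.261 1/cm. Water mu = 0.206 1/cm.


HU = ((mu_tissue - mu_water) / mu_water) * 1000
HU = ((0.261 - 0.206) / 0.206) * 1000
HU = 267


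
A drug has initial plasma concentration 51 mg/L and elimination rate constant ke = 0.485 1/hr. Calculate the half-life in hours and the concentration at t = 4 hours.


t_half = ln(2) / ke = 0.693147 / 0.485 = 1.429 hr
C(t) = C0 * exp(-ke*t) = 51 * exp(-0.485*4)
C(4) = 7.329 mg/L


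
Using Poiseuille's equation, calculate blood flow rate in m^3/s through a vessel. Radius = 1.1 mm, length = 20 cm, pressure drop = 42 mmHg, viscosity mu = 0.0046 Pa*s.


Q = pi*r^4*dP / (8*mu*L)
r = 0.0011 m, L = 0.2 m
dP = 42 mmHg = 5599.524 Pa
Q = 3.4994e-06 m^3/s


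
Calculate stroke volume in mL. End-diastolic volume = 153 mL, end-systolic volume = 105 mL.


SV = EDV - ESV
SV = 153 - 105
SV = 48 mL


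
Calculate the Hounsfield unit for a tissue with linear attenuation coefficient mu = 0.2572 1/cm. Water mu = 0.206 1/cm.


HU = ((mu_tissue - mu_water) / mu_water) * 1000
HU = ((0.2572 - 0.206) / 0.206) * 1000
HU = 248.5


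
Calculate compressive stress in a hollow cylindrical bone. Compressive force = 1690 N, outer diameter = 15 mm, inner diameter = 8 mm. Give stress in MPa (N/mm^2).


A = pi*(r_o^2 - r_i^2)
r_o = 7.5 mm, r_i = 4 mm
A = 126.449 mm^2
sigma = F/A = 1690 / 126.449
sigma = 13.37 MPa


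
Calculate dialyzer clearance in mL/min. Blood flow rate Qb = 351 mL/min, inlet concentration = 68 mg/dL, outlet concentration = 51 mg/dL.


K = Qb * (Cb_in - Cb_out) / Cb_in
K = 351 * (68 - 51) / 68
K = 87.75 mL/min


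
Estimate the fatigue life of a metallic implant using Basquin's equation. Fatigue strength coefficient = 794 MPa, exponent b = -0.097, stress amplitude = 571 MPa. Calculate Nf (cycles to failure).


sigma_a = sigma_f' * (2Nf)^b
2Nf = (sigma_a/sigma_f')^(1/b)
2Nf = (571/794)^(1/-0.097)
2Nf = 29.931451
Nf = 14.97


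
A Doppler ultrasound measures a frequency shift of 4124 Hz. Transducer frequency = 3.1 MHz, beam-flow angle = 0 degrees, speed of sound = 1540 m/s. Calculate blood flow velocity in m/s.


v = fd * c / (2 * f0 * cos(theta))
v = 4124 * 1540 / (2 * 3.1000e+06 * cos(0))
v = 1.024 m/s


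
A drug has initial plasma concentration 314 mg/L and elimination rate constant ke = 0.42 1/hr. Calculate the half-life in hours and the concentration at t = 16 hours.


t_half = ln(2) / ke = 0.693147 / 0.42 = 1.65 hr
C(t) = C0 * exp(-ke*t) = 314 * exp(-0.42*16)
C(16) = 0.3789 mg/L


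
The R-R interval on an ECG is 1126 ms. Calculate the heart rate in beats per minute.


HR = 60 / RR_interval(s)
RR = 1126 ms = 1.126 s
HR = 60 / 1.126 = 53.29 bpm


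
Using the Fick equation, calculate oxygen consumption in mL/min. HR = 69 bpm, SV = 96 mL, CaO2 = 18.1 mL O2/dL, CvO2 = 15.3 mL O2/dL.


CO = HR*SV = 69*96/1000 = 6.624 L/min
a-v O2 diff = 18.1 - 15.3 = 2.8 mL/dL
VO2 = CO * (CaO2-CvO2) * 10 dL/L
VO2 = 6.624 * 2.8 * 10
VO2 = 185.5 mL/min


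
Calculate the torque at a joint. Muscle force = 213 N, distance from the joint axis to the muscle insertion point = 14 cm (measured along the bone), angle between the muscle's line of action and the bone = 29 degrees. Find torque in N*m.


Torque = F * d * sin(theta)   (moment arm = d*sin(theta))
d = 14 cm = 0.14 m
Torque = 213 * 0.14 * sin(29)
Torque = 14.46 N*m


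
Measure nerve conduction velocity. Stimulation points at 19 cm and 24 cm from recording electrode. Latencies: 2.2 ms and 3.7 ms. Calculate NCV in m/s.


Distance = (24 - 19) / 100 = 0.05 m
dt = (3.7 - 2.2) / 1000 = 0.0015 s
NCV = dist / dt = 33.33 m/s


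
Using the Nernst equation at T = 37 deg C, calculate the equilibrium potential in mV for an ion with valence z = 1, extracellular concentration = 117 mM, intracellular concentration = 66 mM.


E = (RT/(zF)) * ln(C_out/C_in)
T = 37 + 273.15 = 310.15 K
E = (8.314 * 310.15 / (1 * 96485)) * ln(117/66)
E = 15.3 mV


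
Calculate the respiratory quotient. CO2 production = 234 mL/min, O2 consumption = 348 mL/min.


RQ = VCO2 / VO2
RQ = 234 / 348
RQ = 0.6724


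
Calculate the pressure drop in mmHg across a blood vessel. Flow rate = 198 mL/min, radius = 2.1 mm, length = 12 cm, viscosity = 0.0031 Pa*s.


dP = 8*mu*L*Q / (pi*r^4)
Q = 198 mL/min = 3.3e-06 m^3/s
dP = 160.738 Pa = 160.738 / 133.322 mmHg = 1.206 mmHg


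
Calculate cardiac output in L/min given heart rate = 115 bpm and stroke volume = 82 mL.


CO = HR * SV
CO = 115 * 82 / 1000
CO = 9.43 L/min


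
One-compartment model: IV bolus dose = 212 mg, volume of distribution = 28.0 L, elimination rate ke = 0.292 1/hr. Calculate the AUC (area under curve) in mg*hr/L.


C0 = Dose/Vd = 212/28.0 = 7.57143 mg/L
AUC = C0/ke = 7.57143/0.292
AUC = 25.93 mg*hr/L


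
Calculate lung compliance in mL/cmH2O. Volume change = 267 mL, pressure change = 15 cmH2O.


C = dV / dP
C = 267 / 15
C = 17.8 mL/cmH2O


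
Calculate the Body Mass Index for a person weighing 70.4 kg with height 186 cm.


BMI = weight / height^2
height = 186 cm = 1.86 m
BMI = 70.4 / 1.86^2
BMI = 20.35 kg/m^2


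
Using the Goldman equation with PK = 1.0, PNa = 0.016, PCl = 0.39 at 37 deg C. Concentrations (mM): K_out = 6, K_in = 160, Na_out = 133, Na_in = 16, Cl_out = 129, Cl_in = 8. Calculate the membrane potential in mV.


Vm = (RT/F)*ln((PK*Ko + PNa*Nao + PCl*Cli)/(PK*Ki + PNa*Nai + PCl*Clo))
Numer = 11.248, Denom = 210.566
Vm = -78.29 mV


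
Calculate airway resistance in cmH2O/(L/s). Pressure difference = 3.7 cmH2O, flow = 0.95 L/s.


R = dP / flow
R = 3.7 / 0.95
R = 3.895 cmH2O/(L/s)


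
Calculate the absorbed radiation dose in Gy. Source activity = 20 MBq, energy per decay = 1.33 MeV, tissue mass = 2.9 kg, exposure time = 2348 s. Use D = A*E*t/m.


A = 20 MBq = 2.0000e+07 Bq
E = 1.33 MeV = 2.13066e-13 J
D = A*E*t/m = 2.0000e+07*2.13066e-13*2348/2.9
D = 0.00345 Gy


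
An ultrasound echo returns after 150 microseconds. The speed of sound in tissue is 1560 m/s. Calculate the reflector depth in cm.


depth = c * t / 2
t = 150 us = 1.5000e-04 s
depth = 1560 * 1.5000e-04 / 2
depth = 0.117 m = 11.7 cm


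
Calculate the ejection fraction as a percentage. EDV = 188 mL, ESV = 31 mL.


SV = EDV - ESV = 188 - 31 = 157 mL
EF = SV/EDV * 100 = 157/188 * 100
EF = 83.51%


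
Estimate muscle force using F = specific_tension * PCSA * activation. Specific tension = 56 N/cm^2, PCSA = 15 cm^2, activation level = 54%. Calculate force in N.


F = sigma * PCSA * activation
F = 56 * 15 * 0.54
F = 453.6 N


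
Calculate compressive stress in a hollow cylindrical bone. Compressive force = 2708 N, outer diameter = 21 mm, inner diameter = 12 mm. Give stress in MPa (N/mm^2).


A = pi*(r_o^2 - r_i^2)
r_o = 10.5 mm, r_i = 6 mm
A = 233.263 mm^2
sigma = F/A = 2708 / 233.263
sigma = 11.61 MPa


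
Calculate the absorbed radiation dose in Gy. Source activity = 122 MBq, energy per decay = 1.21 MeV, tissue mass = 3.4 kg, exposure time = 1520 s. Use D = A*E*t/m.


A = 122 MBq = 1.2200e+08 Bq
E = 1.21 MeV = 1.93842e-13 J
D = A*E*t/m = 1.2200e+08*1.93842e-13*1520/3.4
D = 0.01057 Gy


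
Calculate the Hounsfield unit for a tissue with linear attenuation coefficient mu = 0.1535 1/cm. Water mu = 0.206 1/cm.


HU = ((mu_tissue - mu_water) / mu_water) * 1000
HU = ((0.1535 - 0.206) / 0.206) * 1000
HU = -254.9


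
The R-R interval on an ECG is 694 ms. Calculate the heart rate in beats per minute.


HR = 60 / RR_interval(s)
RR = 694 ms = 0.694 s
HR = 60 / 0.694 = 86.46 bpm


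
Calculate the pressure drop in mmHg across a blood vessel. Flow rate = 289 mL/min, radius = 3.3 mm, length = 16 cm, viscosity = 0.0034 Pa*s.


dP = 8*mu*L*Q / (pi*r^4)
Q = 289 mL/min = 4.81667e-06 m^3/s
dP = 56.2639 Pa = 56.2639 / 133.322 mmHg = 0.422 mmHg


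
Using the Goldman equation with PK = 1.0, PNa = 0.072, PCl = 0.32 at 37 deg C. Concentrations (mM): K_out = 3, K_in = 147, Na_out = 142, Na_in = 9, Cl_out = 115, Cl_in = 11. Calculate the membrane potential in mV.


Vm = (RT/F)*ln((PK*Ko + PNa*Nao + PCl*Cli)/(PK*Ki + PNa*Nai + PCl*Clo))
Numer = 16.744, Denom = 184.448
Vm = -64.12 mV


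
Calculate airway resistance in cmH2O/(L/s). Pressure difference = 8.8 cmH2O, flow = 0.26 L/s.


R = dP / flow
R = 8.8 / 0.26
R = 33.85 cmH2O/(L/s)


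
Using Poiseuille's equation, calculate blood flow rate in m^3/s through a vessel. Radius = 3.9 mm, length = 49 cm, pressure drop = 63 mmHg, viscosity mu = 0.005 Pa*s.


Q = pi*r^4*dP / (8*mu*L)
r = 0.0039 m, L = 0.49 m
dP = 63 mmHg = 8399.286 Pa
Q = 3.1145e-04 m^3/s


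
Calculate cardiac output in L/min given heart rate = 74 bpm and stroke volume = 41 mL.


CO = HR * SV
CO = 74 * 41 / 1000
CO = 3.034 L/min


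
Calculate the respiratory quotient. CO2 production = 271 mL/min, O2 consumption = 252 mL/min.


RQ = VCO2 / VO2
RQ = 271 / 252
RQ = 1.075


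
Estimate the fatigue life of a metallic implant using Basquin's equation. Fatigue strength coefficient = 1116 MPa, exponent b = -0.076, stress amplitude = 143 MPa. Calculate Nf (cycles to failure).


sigma_a = sigma_f' * (2Nf)^b
2Nf = (sigma_a/sigma_f')^(1/b)
2Nf = (143/1116)^(1/-0.076)
2Nf = 5.5101061e+11
Nf = 2.7551e+11


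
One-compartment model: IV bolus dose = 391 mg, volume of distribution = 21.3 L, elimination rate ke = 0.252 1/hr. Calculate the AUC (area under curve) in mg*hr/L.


C0 = Dose/Vd = 391/21.3 = 18.3568 mg/L
AUC = C0/ke = 18.3568/0.252
AUC = 72.84 mg*hr/L


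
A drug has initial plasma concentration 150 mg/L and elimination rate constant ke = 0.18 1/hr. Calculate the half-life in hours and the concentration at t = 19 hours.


t_half = ln(2) / ke = 0.693147 / 0.18 = 3.851 hr
C(t) = C0 * exp(-ke*t) = 150 * exp(-0.18*19)
C(19) = 4.907 mg/L


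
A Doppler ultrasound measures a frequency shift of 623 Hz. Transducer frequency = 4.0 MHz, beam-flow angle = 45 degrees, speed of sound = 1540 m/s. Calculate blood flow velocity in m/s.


v = fd * c / (2 * f0 * cos(theta))
v = 623 * 1540 / (2 * 4.0000e+06 * cos(45))
v = 0.1696 m/s


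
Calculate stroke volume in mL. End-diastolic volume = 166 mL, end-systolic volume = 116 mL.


SV = EDV - ESV
SV = 166 - 116
SV = 50 mL


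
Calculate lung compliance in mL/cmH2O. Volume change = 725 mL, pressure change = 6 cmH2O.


C = dV / dP
C = 725 / 6
C = 120.8 mL/cmH2O


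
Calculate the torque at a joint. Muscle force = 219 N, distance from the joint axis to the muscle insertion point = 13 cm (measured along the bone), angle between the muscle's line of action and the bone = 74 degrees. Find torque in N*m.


Torque = F * d * sin(theta)   (moment arm = d*sin(theta))
d = 13 cm = 0.13 m
Torque = 219 * 0.13 * sin(74)
Torque = 27.37 N*m


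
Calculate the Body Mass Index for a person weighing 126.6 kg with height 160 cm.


BMI = weight / height^2
height = 160 cm = 1.6 m
BMI = 126.6 / 1.6^2
BMI = 49.45 kg/m^2


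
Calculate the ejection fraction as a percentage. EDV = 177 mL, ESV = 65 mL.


SV = EDV - ESV = 177 - 65 = 112 mL
EF = SV/EDV * 100 = 112/177 * 100
EF = 63.28%


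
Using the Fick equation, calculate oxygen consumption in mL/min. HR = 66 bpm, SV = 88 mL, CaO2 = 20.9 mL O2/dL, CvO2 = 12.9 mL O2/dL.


CO = HR*SV = 66*88/1000 = 5.808 L/min
a-v O2 diff = 20.9 - 12.9 = 8 mL/dL
VO2 = CO * (CaO2-CvO2) * 10 dL/L
VO2 = 5.808 * 8 * 10
VO2 = 464.6 mL/min


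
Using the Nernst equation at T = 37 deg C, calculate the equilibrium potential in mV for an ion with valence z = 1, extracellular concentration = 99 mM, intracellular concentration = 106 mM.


E = (RT/(zF)) * ln(C_out/C_in)
T = 37 + 273.15 = 310.15 K
E = (8.314 * 310.15 / (1 * 96485)) * ln(99/106)
E = -1.826 mV


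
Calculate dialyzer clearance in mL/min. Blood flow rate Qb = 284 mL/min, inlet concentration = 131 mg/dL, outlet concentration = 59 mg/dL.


K = Qb * (Cb_in - Cb_out) / Cb_in
K = 284 * (131 - 59) / 131
K = 156.1 mL/min


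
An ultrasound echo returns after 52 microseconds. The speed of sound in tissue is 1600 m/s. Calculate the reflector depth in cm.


depth = c * t / 2
t = 52 us = 5.2000e-05 s
depth = 1600 * 5.2000e-05 / 2
depth = 0.0416 m = 4.16 cm


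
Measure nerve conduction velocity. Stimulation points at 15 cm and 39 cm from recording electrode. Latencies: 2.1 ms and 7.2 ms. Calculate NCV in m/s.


Distance = (39 - 15) / 100 = 0.24 m
dt = (7.2 - 2.1) / 1000 = 0.0051 s
NCV = dist / dt = 47.06 m/s


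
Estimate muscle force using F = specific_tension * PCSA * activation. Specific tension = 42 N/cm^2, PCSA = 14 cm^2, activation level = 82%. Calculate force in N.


F = sigma * PCSA * activation
F = 42 * 14 * 0.82
F = 482.2 N


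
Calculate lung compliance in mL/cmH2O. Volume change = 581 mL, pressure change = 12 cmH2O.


C = dV / dP
C = 581 / 12
C = 48.42 mL/cmH2O


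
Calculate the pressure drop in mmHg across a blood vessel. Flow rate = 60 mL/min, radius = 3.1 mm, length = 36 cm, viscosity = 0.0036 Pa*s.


dP = 8*mu*L*Q / (pi*r^4)
Q = 60 mL/min = 1e-06 m^3/s
dP = 35.7354 Pa = 35.7354 / 133.322 mmHg = 0.268 mmHg


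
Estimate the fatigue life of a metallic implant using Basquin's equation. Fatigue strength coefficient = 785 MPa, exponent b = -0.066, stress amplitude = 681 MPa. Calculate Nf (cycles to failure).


sigma_a = sigma_f' * (2Nf)^b
2Nf = (sigma_a/sigma_f')^(1/b)
2Nf = (681/785)^(1/-0.066)
2Nf = 8.6137066
Nf = 4.307


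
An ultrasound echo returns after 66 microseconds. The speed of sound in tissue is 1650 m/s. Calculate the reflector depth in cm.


depth = c * t / 2
t = 66 us = 6.6000e-05 s
depth = 1650 * 6.6000e-05 / 2
depth = 0.05445 m = 5.445 cm


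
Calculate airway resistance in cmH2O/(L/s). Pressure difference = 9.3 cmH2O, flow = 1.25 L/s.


R = dP / flow
R = 9.3 / 1.25
R = 7.44 cmH2O/(L/s)


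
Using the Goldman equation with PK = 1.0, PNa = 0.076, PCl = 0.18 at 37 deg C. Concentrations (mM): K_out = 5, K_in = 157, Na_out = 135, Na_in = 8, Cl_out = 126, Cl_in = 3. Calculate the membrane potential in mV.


Vm = (RT/F)*ln((PK*Ko + PNa*Nao + PCl*Cli)/(PK*Ki + PNa*Nai + PCl*Clo))
Numer = 15.8, Denom = 180.288
Vm = -65.06 mV


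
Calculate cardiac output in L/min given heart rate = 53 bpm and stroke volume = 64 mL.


CO = HR * SV
CO = 53 * 64 / 1000
CO = 3.392 L/min


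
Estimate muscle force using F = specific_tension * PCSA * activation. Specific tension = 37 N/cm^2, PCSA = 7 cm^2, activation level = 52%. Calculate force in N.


F = sigma * PCSA * activation
F = 37 * 7 * 0.52
F = 134.7 N


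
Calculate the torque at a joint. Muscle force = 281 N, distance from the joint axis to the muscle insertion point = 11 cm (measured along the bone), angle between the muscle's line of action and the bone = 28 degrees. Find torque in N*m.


Torque = F * d * sin(theta)   (moment arm = d*sin(theta))
d = 11 cm = 0.11 m
Torque = 281 * 0.11 * sin(28)
Torque = 14.51 N*m


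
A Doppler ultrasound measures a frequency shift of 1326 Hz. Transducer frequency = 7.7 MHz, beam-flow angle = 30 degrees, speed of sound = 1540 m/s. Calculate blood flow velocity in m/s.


v = fd * c / (2 * f0 * cos(theta))
v = 1326 * 1540 / (2 * 7.7000e+06 * cos(30))
v = 0.1531 m/s


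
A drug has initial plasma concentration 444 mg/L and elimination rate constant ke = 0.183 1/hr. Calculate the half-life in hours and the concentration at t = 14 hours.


t_half = ln(2) / ke = 0.693147 / 0.183 = 3.788 hr
C(t) = C0 * exp(-ke*t) = 444 * exp(-0.183*14)
C(14) = 34.25 mg/L


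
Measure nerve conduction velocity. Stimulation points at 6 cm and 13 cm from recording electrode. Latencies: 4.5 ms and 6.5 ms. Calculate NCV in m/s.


Distance = (13 - 6) / 100 = 0.07 m
dt = (6.5 - 4.5) / 1000 = 0.002 s
NCV = dist / dt = 35 m/s


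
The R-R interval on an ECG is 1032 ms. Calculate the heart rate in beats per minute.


HR = 60 / RR_interval(s)
RR = 1032 ms = 1.032 s
HR = 60 / 1.032 = 58.14 bpm


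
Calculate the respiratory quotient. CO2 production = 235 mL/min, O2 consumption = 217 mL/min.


RQ = VCO2 / VO2
RQ = 235 / 217
RQ = 1.083


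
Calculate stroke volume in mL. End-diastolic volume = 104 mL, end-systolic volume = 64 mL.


SV = EDV - ESV
SV = 104 - 64
SV = 40 mL


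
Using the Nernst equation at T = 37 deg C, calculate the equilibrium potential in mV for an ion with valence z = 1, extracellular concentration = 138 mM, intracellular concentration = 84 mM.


E = (RT/(zF)) * ln(C_out/C_in)
T = 37 + 273.15 = 310.15 K
E = (8.314 * 310.15 / (1 * 96485)) * ln(138/84)
E = 13.27 mV


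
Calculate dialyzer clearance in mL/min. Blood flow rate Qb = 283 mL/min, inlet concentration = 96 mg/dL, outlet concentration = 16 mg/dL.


K = Qb * (Cb_in - Cb_out) / Cb_in
K = 283 * (96 - 16) / 96
K = 235.8 mL/min


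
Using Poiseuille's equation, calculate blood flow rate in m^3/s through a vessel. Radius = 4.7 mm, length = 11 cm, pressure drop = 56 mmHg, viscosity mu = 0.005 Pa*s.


Q = pi*r^4*dP / (8*mu*L)
r = 0.0047 m, L = 0.11 m
dP = 56 mmHg = 7466.032 Pa
Q = 0.002601 m^3/s


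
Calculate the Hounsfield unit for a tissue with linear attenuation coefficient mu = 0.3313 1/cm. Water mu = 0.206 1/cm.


HU = ((mu_tissue - mu_water) / mu_water) * 1000
HU = ((0.3313 - 0.206) / 0.206) * 1000
HU = 608.3


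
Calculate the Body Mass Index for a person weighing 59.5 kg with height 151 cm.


BMI = weight / height^2
height = 151 cm = 1.51 m
BMI = 59.5 / 1.51^2
BMI = 26.1 kg/m^2


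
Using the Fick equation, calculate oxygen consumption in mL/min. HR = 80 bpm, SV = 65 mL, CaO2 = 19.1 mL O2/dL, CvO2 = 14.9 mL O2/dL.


CO = HR*SV = 80*65/1000 = 5.2 L/min
a-v O2 diff = 19.1 - 14.9 = 4.2 mL/dL
VO2 = CO * (CaO2-CvO2) * 10 dL/L
VO2 = 5.2 * 4.2 * 10
VO2 = 218.4 mL/min


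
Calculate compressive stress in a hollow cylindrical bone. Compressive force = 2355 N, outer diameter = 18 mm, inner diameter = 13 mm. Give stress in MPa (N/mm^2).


A = pi*(r_o^2 - r_i^2)
r_o = 9 mm, r_i = 6.5 mm
A = 121.737 mm^2
sigma = F/A = 2355 / 121.737
sigma = 19.34 MPa


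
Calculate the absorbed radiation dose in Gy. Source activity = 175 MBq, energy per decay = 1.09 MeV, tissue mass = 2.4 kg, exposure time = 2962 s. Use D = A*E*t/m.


A = 175 MBq = 1.7500e+08 Bq
E = 1.09 MeV = 1.74618e-13 J
D = A*E*t/m = 1.7500e+08*1.74618e-13*2962/2.4
D = 0.03771 Gy


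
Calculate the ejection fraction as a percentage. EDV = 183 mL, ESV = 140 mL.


SV = EDV - ESV = 183 - 140 = 43 mL
EF = SV/EDV * 100 = 43/183 * 100
EF = 23.5%


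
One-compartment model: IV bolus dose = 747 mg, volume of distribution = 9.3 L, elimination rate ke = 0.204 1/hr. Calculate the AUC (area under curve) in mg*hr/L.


C0 = Dose/Vd = 747/9.3 = 80.3226 mg/L
AUC = C0/ke = 80.3226/0.204
AUC = 393.7 mg*hr/L


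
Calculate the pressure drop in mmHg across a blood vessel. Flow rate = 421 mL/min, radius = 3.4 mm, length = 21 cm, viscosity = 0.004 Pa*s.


dP = 8*mu*L*Q / (pi*r^4)
Q = 421 mL/min = 7.01667e-06 m^3/s
dP = 112.314 Pa = 112.314 / 133.322 mmHg = 0.8424 mmHg


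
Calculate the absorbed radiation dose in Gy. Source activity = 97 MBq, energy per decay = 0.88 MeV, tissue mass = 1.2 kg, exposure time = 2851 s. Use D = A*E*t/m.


A = 97 MBq = 9.7000e+07 Bq
E = 0.88 MeV = 1.40976e-13 J
D = A*E*t/m = 9.7000e+07*1.40976e-13*2851/1.2
D = 0.03249 Gy


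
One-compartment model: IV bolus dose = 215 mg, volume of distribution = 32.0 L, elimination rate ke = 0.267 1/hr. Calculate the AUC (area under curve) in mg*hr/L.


C0 = Dose/Vd = 215/32.0 = 6.71875 mg/L
AUC = C0/ke = 6.71875/0.267
AUC = 25.16 mg*hr/L


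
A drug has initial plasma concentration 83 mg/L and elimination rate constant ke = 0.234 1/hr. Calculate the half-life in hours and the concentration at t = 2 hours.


t_half = ln(2) / ke = 0.693147 / 0.234 = 2.962 hr
C(t) = C0 * exp(-ke*t) = 83 * exp(-0.234*2)
C(2) = 51.98 mg/L


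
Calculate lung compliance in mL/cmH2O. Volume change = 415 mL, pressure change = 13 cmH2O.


C = dV / dP
C = 415 / 13
C = 31.92 mL/cmH2O


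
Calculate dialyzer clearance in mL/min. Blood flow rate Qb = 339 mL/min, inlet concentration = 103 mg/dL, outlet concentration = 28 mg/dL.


K = Qb * (Cb_in - Cb_out) / Cb_in
K = 339 * (103 - 28) / 103
K = 246.8 mL/min


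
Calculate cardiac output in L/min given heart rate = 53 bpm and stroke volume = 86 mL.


CO = HR * SV
CO = 53 * 86 / 1000
CO = 4.558 L/min


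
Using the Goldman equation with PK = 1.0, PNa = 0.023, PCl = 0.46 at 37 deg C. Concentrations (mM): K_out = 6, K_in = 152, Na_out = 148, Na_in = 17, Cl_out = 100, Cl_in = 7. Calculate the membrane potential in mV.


Vm = (RT/F)*ln((PK*Ko + PNa*Nao + PCl*Cli)/(PK*Ki + PNa*Nai + PCl*Clo))
Numer = 12.624, Denom = 198.391
Vm = -73.62 mV


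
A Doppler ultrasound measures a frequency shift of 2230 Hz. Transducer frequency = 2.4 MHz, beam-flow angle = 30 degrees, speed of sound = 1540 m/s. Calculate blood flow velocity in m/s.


v = fd * c / (2 * f0 * cos(theta))
v = 2230 * 1540 / (2 * 2.4000e+06 * cos(30))
v = 0.8261 m/s


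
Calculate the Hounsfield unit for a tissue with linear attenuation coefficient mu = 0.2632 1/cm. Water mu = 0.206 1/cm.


HU = ((mu_tissue - mu_water) / mu_water) * 1000
HU = ((0.2632 - 0.206) / 0.206) * 1000
HU = 277.7


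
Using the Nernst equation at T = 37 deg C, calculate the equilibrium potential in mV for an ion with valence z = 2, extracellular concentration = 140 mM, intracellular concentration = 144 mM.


E = (RT/(zF)) * ln(C_out/C_in)
T = 37 + 273.15 = 310.15 K
E = (8.314 * 310.15 / (2 * 96485)) * ln(140/144)
E = -0.3764 mV


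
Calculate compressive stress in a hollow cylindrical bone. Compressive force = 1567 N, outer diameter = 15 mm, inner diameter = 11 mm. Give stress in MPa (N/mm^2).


A = pi*(r_o^2 - r_i^2)
r_o = 7.5 mm, r_i = 5.5 mm
A = 81.6814 mm^2
sigma = F/A = 1567 / 81.6814
sigma = 19.18 MPa


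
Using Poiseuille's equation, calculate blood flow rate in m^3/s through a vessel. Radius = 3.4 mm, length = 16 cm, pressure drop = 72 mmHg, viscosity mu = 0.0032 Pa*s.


Q = pi*r^4*dP / (8*mu*L)
r = 0.0034 m, L = 0.16 m
dP = 72 mmHg = 9599.184 Pa
Q = 9.8387e-04 m^3/s


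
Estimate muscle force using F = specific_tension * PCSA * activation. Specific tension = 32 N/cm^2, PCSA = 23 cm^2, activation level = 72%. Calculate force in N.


F = sigma * PCSA * activation
F = 32 * 23 * 0.72
F = 529.9 N


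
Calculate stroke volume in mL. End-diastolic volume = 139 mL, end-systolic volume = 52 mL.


SV = EDV - ESV
SV = 139 - 52
SV = 87 mL


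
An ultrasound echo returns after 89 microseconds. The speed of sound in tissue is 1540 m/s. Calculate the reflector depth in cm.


depth = c * t / 2
t = 89 us = 8.9000e-05 s
depth = 1540 * 8.9000e-05 / 2
depth = 0.06853 m = 6.853 cm


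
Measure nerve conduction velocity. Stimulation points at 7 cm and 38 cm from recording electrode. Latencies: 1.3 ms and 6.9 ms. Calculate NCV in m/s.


Distance = (38 - 7) / 100 = 0.31 m
dt = (6.9 - 1.3) / 1000 = 0.0056 s
NCV = dist / dt = 55.36 m/s


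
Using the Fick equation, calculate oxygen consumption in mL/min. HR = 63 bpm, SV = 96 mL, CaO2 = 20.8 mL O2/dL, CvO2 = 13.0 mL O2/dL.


CO = HR*SV = 63*96/1000 = 6.048 L/min
a-v O2 diff = 20.8 - 13.0 = 7.8 mL/dL
VO2 = CO * (CaO2-CvO2) * 10 dL/L
VO2 = 6.048 * 7.8 * 10
VO2 = 471.7 mL/min


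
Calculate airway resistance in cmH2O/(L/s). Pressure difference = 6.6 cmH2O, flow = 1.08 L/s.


R = dP / flow
R = 6.6 / 1.08
R = 6.111 cmH2O/(L/s)


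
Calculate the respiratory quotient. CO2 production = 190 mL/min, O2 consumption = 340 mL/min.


RQ = VCO2 / VO2
RQ = 190 / 340
RQ = 0.5588


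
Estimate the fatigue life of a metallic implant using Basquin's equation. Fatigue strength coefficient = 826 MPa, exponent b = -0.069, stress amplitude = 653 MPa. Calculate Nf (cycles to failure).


sigma_a = sigma_f' * (2Nf)^b
2Nf = (sigma_a/sigma_f')^(1/b)
2Nf = (653/826)^(1/-0.069)
2Nf = 30.146017
Nf = 15.07


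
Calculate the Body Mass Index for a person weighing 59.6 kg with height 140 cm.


BMI = weight / height^2
height = 140 cm = 1.4 m
BMI = 59.6 / 1.4^2
BMI = 30.41 kg/m^2


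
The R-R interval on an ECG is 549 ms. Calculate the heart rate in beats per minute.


HR = 60 / RR_interval(s)
RR = 549 ms = 0.549 s
HR = 60 / 0.549 = 109.3 bpm


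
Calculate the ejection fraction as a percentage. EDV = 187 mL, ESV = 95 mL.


SV = EDV - ESV = 187 - 95 = 92 mL
EF = SV/EDV * 100 = 92/187 * 100
EF = 49.2%


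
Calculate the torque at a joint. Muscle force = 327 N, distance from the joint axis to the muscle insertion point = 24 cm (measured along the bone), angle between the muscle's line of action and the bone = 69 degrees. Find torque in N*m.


Torque = F * d * sin(theta)   (moment arm = d*sin(theta))
d = 24 cm = 0.24 m
Torque = 327 * 0.24 * sin(69)
Torque = 73.27 N*m


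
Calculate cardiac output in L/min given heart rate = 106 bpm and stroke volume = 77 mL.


CO = HR * SV
CO = 106 * 77 / 1000
CO = 8.162 L/min


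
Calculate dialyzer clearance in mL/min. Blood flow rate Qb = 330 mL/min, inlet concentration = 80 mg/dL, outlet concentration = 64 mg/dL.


K = Qb * (Cb_in - Cb_out) / Cb_in
K = 330 * (80 - 64) / 80
K = 66 mL/min


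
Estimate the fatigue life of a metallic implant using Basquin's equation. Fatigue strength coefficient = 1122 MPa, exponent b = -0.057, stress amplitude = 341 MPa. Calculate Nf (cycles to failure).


sigma_a = sigma_f' * (2Nf)^b
2Nf = (sigma_a/sigma_f')^(1/b)
2Nf = (341/1122)^(1/-0.057)
2Nf = 1.1867501e+09
Nf = 5.9338e+08


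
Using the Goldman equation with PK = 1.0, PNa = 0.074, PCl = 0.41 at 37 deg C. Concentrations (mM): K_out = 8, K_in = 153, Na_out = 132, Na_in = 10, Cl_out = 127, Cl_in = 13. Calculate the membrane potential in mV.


Vm = (RT/F)*ln((PK*Ko + PNa*Nao + PCl*Cli)/(PK*Ki + PNa*Nai + PCl*Clo))
Numer = 23.098, Denom = 205.81
Vm = -58.45 mV


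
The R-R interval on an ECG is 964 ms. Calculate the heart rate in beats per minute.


HR = 60 / RR_interval(s)
RR = 964 ms = 0.964 s
HR = 60 / 0.964 = 62.24 bpm


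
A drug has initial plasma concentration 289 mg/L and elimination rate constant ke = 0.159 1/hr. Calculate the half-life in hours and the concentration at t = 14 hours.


t_half = ln(2) / ke = 0.693147 / 0.159 = 4.359 hr
C(t) = C0 * exp(-ke*t) = 289 * exp(-0.159*14)
C(14) = 31.2 mg/L


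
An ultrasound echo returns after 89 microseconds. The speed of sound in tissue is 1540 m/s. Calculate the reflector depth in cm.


depth = c * t / 2
t = 89 us = 8.9000e-05 s
depth = 1540 * 8.9000e-05 / 2
depth = 0.06853 m = 6.853 cm


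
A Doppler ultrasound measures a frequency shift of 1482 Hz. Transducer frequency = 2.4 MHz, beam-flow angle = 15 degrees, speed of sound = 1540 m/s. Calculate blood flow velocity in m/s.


v = fd * c / (2 * f0 * cos(theta))
v = 1482 * 1540 / (2 * 2.4000e+06 * cos(15))
v = 0.4922 m/s


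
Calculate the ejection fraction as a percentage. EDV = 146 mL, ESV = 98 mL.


SV = EDV - ESV = 146 - 98 = 48 mL
EF = SV/EDV * 100 = 48/146 * 100
EF = 32.88%


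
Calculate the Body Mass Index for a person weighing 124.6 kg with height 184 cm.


BMI = weight / height^2
height = 184 cm = 1.84 m
BMI = 124.6 / 1.84^2
BMI = 36.8 kg/m^2


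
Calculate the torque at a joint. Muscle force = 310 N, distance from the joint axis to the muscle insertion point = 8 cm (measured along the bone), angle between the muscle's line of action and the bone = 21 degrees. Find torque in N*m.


Torque = F * d * sin(theta)   (moment arm = d*sin(theta))
d = 8 cm = 0.08 m
Torque = 310 * 0.08 * sin(21)
Torque = 8.888 N*m


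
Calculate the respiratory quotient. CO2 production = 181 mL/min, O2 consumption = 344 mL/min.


RQ = VCO2 / VO2
RQ = 181 / 344
RQ = 0.5262


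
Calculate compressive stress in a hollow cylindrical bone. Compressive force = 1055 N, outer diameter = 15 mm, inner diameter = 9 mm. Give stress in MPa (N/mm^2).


A = pi*(r_o^2 - r_i^2)
r_o = 7.5 mm, r_i = 4.5 mm
A = 113.097 mm^2
sigma = F/A = 1055 / 113.097
sigma = 9.328 MPa


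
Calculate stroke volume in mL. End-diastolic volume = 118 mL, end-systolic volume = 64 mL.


SV = EDV - ESV
SV = 118 - 64
SV = 54 mL


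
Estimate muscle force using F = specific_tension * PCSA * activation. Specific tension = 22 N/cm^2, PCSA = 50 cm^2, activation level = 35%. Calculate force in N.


F = sigma * PCSA * activation
F = 22 * 50 * 0.35
F = 385 N


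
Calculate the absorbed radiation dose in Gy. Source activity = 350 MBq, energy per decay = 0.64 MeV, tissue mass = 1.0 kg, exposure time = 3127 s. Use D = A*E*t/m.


A = 350 MBq = 3.5000e+08 Bq
E = 0.64 MeV = 1.02528e-13 J
D = A*E*t/m = 3.5000e+08*1.02528e-13*3127/1.0
D = 0.1122 Gy


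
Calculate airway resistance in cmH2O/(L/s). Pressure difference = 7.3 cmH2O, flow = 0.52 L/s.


R = dP / flow
R = 7.3 / 0.52
R = 14.04 cmH2O/(L/s)


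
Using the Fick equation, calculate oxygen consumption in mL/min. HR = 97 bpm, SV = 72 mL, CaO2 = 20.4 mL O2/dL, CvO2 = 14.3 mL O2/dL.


CO = HR*SV = 97*72/1000 = 6.984 L/min
a-v O2 diff = 20.4 - 14.3 = 6.1 mL/dL
VO2 = CO * (CaO2-CvO2) * 10 dL/L
VO2 = 6.984 * 6.1 * 10
VO2 = 426 mL/min


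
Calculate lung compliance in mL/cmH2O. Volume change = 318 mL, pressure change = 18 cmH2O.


C = dV / dP
C = 318 / 18
C = 17.67 mL/cmH2O


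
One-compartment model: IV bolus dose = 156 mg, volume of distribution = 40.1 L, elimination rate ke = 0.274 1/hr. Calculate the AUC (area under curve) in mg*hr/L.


C0 = Dose/Vd = 156/40.1 = 3.89027 mg/L
AUC = C0/ke = 3.89027/0.274
AUC = 14.2 mg*hr/L


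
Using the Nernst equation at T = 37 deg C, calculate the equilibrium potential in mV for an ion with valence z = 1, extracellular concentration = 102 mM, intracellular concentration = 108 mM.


E = (RT/(zF)) * ln(C_out/C_in)
T = 37 + 273.15 = 310.15 K
E = (8.314 * 310.15 / (1 * 96485)) * ln(102/108)
E = -1.528 mV


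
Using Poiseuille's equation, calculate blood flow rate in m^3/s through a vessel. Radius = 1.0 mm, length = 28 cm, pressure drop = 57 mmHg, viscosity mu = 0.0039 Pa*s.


Q = pi*r^4*dP / (8*mu*L)
r = 0.001 m, L = 0.28 m
dP = 57 mmHg = 7599.354 Pa
Q = 2.7328e-06 m^3/s


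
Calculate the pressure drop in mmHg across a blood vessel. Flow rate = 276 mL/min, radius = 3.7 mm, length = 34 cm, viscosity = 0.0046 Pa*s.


dP = 8*mu*L*Q / (pi*r^4)
Q = 276 mL/min = 4.6e-06 m^3/s
dP = 97.7525 Pa = 97.7525 / 133.322 mmHg = 0.7332 mmHg


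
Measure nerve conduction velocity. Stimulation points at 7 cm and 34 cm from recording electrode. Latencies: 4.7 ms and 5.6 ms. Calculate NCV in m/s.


Distance = (34 - 7) / 100 = 0.27 m
dt = (5.6 - 4.7) / 1000 = 9.0000e-04 s
NCV = dist / dt = 300 m/s


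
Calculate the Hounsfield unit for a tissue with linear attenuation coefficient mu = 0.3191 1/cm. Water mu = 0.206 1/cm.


HU = ((mu_tissue - mu_water) / mu_water) * 1000
HU = ((0.3191 - 0.206) / 0.206) * 1000
HU = 549


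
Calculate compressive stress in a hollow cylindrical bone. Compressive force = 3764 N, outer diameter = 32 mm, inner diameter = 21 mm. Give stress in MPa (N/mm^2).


A = pi*(r_o^2 - r_i^2)
r_o = 16 mm, r_i = 10.5 mm
A = 457.887 mm^2
sigma = F/A = 3764 / 457.887
sigma = 8.22 MPa


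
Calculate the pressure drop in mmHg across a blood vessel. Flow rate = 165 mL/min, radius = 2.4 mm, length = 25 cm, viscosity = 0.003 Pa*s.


dP = 8*mu*L*Q / (pi*r^4)
Q = 165 mL/min = 2.75e-06 m^3/s
dP = 158.303 Pa = 158.303 / 133.322 mmHg = 1.187 mmHg


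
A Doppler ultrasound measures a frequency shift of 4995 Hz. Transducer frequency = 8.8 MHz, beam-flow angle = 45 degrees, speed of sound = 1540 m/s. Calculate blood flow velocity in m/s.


v = fd * c / (2 * f0 * cos(theta))
v = 4995 * 1540 / (2 * 8.8000e+06 * cos(45))
v = 0.6181 m/s


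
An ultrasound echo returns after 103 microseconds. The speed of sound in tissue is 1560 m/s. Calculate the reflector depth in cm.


depth = c * t / 2
t = 103 us = 1.0300e-04 s
depth = 1560 * 1.0300e-04 / 2
depth = 0.08034 m = 8.034 cm


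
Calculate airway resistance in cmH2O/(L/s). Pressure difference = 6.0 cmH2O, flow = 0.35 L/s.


R = dP / flow
R = 6.0 / 0.35
R = 17.14 cmH2O/(L/s)


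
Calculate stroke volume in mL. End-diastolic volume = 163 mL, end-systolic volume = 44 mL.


SV = EDV - ESV
SV = 163 - 44
SV = 119 mL


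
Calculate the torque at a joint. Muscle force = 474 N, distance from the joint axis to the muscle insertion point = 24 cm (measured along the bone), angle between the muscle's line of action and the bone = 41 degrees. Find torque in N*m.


Torque = F * d * sin(theta)   (moment arm = d*sin(theta))
d = 24 cm = 0.24 m
Torque = 474 * 0.24 * sin(41)
Torque = 74.63 N*m


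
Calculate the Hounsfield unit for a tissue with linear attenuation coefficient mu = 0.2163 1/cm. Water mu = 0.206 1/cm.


HU = ((mu_tissue - mu_water) / mu_water) * 1000
HU = ((0.2163 - 0.206) / 0.206) * 1000
HU = 50


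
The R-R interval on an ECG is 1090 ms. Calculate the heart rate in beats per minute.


HR = 60 / RR_interval(s)
RR = 1090 ms = 1.09 s
HR = 60 / 1.09 = 55.05 bpm


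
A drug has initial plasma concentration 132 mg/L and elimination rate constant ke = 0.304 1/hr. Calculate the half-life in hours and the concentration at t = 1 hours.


t_half = ln(2) / ke = 0.693147 / 0.304 = 2.28 hr
C(t) = C0 * exp(-ke*t) = 132 * exp(-0.304*1)
C(1) = 97.4 mg/L


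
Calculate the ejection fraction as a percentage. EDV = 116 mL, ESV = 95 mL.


SV = EDV - ESV = 116 - 95 = 21 mL
EF = SV/EDV * 100 = 21/116 * 100
EF = 18.1%


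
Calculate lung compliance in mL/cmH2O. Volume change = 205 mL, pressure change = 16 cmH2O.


C = dV / dP
C = 205 / 16
C = 12.81 mL/cmH2O


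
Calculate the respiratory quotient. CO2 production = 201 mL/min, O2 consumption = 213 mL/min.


RQ = VCO2 / VO2
RQ = 201 / 213
RQ = 0.9437


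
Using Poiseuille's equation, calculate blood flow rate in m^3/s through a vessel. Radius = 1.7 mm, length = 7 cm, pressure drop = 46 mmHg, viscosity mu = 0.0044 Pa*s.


Q = pi*r^4*dP / (8*mu*L)
r = 0.0017 m, L = 0.07 m
dP = 46 mmHg = 6132.812 Pa
Q = 6.5308e-05 m^3/s


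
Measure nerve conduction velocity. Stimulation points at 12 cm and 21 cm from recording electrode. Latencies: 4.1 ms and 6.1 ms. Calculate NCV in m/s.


Distance = (21 - 12) / 100 = 0.09 m
dt = (6.1 - 4.1) / 1000 = 0.002 s
NCV = dist / dt = 45 m/s


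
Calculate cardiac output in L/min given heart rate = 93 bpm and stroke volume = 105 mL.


CO = HR * SV
CO = 93 * 105 / 1000
CO = 9.765 L/min


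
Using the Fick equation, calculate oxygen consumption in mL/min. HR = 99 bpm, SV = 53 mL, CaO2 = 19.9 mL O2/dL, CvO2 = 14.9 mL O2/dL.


CO = HR*SV = 99*53/1000 = 5.247 L/min
a-v O2 diff = 19.9 - 14.9 = 5 mL/dL
VO2 = CO * (CaO2-CvO2) * 10 dL/L
VO2 = 5.247 * 5 * 10
VO2 = 262.3 mL/min


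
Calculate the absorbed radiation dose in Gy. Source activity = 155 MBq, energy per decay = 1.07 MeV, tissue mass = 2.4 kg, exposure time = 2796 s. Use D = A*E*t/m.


A = 155 MBq = 1.5500e+08 Bq
E = 1.07 MeV = 1.71414e-13 J
D = A*E*t/m = 1.5500e+08*1.71414e-13*2796/2.4
D = 0.03095 Gy
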